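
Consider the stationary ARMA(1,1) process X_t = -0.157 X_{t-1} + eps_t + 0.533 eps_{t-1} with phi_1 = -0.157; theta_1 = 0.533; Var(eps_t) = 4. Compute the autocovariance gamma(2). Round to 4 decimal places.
\gamma(2) = -0.2218

Multiply the model equation by X_{t-k} and take expectations. With theta_0 = psi_0 = 1 and psi_j the MA(infinity) weights, this gives
  gamma(k) - sum_i phi_i gamma(k-i) = c_k,
  c_k = sigma^2 * sum_{j=k..q} theta_j psi_{j-k}   (c_k = 0 for k > q),
using gamma(-m) = gamma(m).
psi-weights needed (psi_j = theta_j + sum_i phi_i psi_{j-i}):
  psi_1 = theta_1 + phi_1 = 0.533 + (-0.157) = 0.376
Right-hand sides:
  c_0 = sigma^2 (1 + theta_1 psi_1) = 4 * (1 + (0.533)(0.376)) = 4 * 1.200408 = 4.801632
  c_1 = sigma^2 theta_1 = 4 * (0.533) = 2.132
  c_2 = 0
Equations for k = 0 and k = 1 (AR order 1):
  gamma(0) = phi_1 gamma(1) + c_0
  gamma(1) = phi_1 gamma(0) + c_1
Substituting the second into the first: gamma(0) (1 - phi_1^2) = c_0 + phi_1 c_1, so
  gamma(0) = (c_0 + phi_1 c_1) / (1 - phi_1^2) = (4.801632 + (-0.157)(2.132)) / (1 - (-0.157)^2) = 4.466908 / 0.975351 = 4.579795.
  gamma(1) = phi_1 gamma(0) + c_1 = (-0.157)(4.579795) + (2.132) = 1.412972.
For k = 2 (> q): gamma(2) = phi_1 gamma(1) = (-0.157)(1.412972) = -0.221837.
Therefore gamma(2) = -0.2218 (to 4 decimal places).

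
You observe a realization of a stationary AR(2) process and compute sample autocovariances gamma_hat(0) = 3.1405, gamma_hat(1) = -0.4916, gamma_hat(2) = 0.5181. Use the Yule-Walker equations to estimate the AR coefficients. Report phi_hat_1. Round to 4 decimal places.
\hat\phi_{1} = -0.1340

The Yule-Walker equations for an AR(p) process read, in matrix form,
  Gamma_p phi = r_p,   with   (Gamma_p)_{ij} = gamma(|i - j|),
                       (r_p)_i = gamma(i),   i,j = 1..p.
Substitute the sample gammas (Toeplitz matrix and right-hand side of size 2):
  Gamma_p = [[3.1405, -0.4916], [-0.4916, 3.1405]]
  r_p     = [-0.4916, 0.5181]
Written out:
  3.1405 phi_1 - 0.4916 phi_2 = -0.4916
  -0.4916 phi_1 + 3.1405 phi_2 = 0.5181
Solve by Cramer's rule:
  det = gamma(0)^2 - gamma(1)^2 = (3.1405)^2 - (-0.4916)^2 = 9.86274025 - 0.24167056 = 9.62106969
  phi_hat_1 = [gamma(1) gamma(0) - gamma(1) gamma(2)] / det = [(-0.4916)(3.1405) - (-0.4916)(0.5181)] / 9.62106969 = -1.28917184 / 9.62106969 = -0.134
  phi_hat_2 = [gamma(0) gamma(2) - gamma(1)^2] / det = [(3.1405)(0.5181) - (-0.4916)^2] / 9.62106969 = 1.38542249 / 9.62106969 = 0.144
So phi_hat = [-0.1340, 0.1440].
Therefore phi_hat_1 = -0.1340.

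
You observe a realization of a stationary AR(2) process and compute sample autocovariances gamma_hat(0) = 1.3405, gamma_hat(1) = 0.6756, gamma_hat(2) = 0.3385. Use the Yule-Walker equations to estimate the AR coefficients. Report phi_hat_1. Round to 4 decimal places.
\hat\phi_{1} = 0.5050

The Yule-Walker equations for an AR(p) process read, in matrix form,
  Gamma_p phi = r_p,   with   (Gamma_p)_{ij} = gamma(|i - j|),
                       (r_p)_i = gamma(i),   i,j = 1..p.
Substitute the sample gammas (Toeplitz matrix and right-hand side of size 2):
  Gamma_p = [[1.3405, 0.6756], [0.6756, 1.3405]]
  r_p     = [0.6756, 0.3385]
Written out:
  1.3405 phi_1 + 0.6756 phi_2 = 0.6756
  0.6756 phi_1 + 1.3405 phi_2 = 0.3385
Solve by Cramer's rule:
  det = gamma(0)^2 - gamma(1)^2 = (1.3405)^2 - (0.6756)^2 = 1.79694025 - 0.45643536 = 1.34050489
  phi_hat_1 = [gamma(1) gamma(0) - gamma(1) gamma(2)] / det = [(0.6756)(1.3405) - (0.6756)(0.3385)] / 1.34050489 = 0.6769512 / 1.34050489 = 0.505
  phi_hat_2 = [gamma(0) gamma(2) - gamma(1)^2] / det = [(1.3405)(0.3385) - (0.6756)^2] / 1.34050489 = -0.00267611 / 1.34050489 = -0.002
So phi_hat = [0.5050, -0.0020].
Therefore phi_hat_1 = 0.5050.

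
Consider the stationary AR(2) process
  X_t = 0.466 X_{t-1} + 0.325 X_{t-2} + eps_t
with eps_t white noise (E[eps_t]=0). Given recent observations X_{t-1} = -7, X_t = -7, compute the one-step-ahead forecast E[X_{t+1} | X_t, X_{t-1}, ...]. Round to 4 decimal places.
E[X_{t+1} \mid \mathcal F_t] = -5.5370

For an AR(p) model X_t = c + sum_i phi_i X_{t-i} + eps_t, the
one-step-ahead conditional mean is
  E[X_{t+1} | X_t, ...] = c + sum_i phi_i X_{t+1-i}.
Substitute known values:
  E[X_{t+1} | ...] = (0.466) * (-7) + (0.325) * (-7)
                   = -5.5370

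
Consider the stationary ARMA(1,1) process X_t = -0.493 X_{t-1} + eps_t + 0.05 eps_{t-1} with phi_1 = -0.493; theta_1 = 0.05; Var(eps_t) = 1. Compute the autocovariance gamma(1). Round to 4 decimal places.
\gamma(1) = -0.5708

Multiply the model equation by X_{t-k} and take expectations. With theta_0 = psi_0 = 1 and psi_j the MA(infinity) weights, this gives
  gamma(k) - sum_i phi_i gamma(k-i) = c_k,
  c_k = sigma^2 * sum_{j=k..q} theta_j psi_{j-k}   (c_k = 0 for k > q),
using gamma(-m) = gamma(m).
psi-weights needed (psi_j = theta_j + sum_i phi_i psi_{j-i}):
  psi_1 = theta_1 + phi_1 = 0.05 + (-0.493) = -0.443
Right-hand sides:
  c_0 = sigma^2 (1 + theta_1 psi_1) = 1 * (1 + (0.05)(-0.443)) = 1 * 0.97785 = 0.97785
  c_1 = sigma^2 theta_1 = 1 * (0.05) = 0.05
  c_2 = 0
Equations for k = 0 and k = 1 (AR order 1):
  gamma(0) = phi_1 gamma(1) + c_0
  gamma(1) = phi_1 gamma(0) + c_1
Substituting the second into the first: gamma(0) (1 - phi_1^2) = c_0 + phi_1 c_1, so
  gamma(0) = (c_0 + phi_1 c_1) / (1 - phi_1^2) = (0.97785 + (-0.493)(0.05)) / (1 - (-0.493)^2) = 0.9532 / 0.756951 = 1.259262.
  gamma(1) = phi_1 gamma(0) + c_1 = (-0.493)(1.259262) + (0.05) = -0.570816.
Therefore gamma(1) = -0.5708 (to 4 decimal places).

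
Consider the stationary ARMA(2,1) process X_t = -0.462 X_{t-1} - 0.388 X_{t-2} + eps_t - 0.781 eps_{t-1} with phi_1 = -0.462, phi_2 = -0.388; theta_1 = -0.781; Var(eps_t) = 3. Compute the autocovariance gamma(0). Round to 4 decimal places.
\gamma(0) = 8.4592

Multiply the model equation by X_{t-k} and take expectations. With theta_0 = psi_0 = 1 and psi_j the MA(infinity) weights, this gives
  gamma(k) - sum_i phi_i gamma(k-i) = c_k,
  c_k = sigma^2 * sum_{j=k..q} theta_j psi_{j-k}   (c_k = 0 for k > q),
using gamma(-m) = gamma(m).
psi-weights needed (psi_j = theta_j + sum_i phi_i psi_{j-i}):
  psi_1 = theta_1 + phi_1 = -0.781 + (-0.462) = -1.243
Right-hand sides:
  c_0 = sigma^2 (1 + theta_1 psi_1) = 3 * (1 + (-0.781)(-1.243)) = 3 * 1.970783 = 5.912349
  c_1 = sigma^2 theta_1 = 3 * (-0.781) = -2.343
  c_2 = 0
Equations for k = 0, 1, 2 (AR order 2, c_2 = 0):
  (E0) gamma(0) = phi_1 gamma(1) + phi_2 gamma(2) + c_0
  (E1) gamma(1) = phi_1 gamma(0) + phi_2 gamma(1) + c_1
  (E2) gamma(2) = phi_1 gamma(1) + phi_2 gamma(0)
From (E1): gamma(1) = A gamma(0) + B with
  A = phi_1 / (1 - phi_2) = -0.462 / 1.388 = -0.332853,   B = c_1 / (1 - phi_2) = -2.343 / 1.388 = -1.68804.
Insert (E2) into (E0): gamma(0) (1 - phi_2^2) = phi_1 (1 + phi_2) gamma(1) + c_0.
  phi_1 (1 + phi_2) = (-0.462)(0.612) = -0.282744,   1 - phi_2^2 = 0.849456.
Replace gamma(1) by A gamma(0) + B and collect gamma(0):
  gamma(0) [0.849456 - (-0.282744)(-0.332853)] = (-0.282744)(-1.68804) + 5.912349
  gamma(0) * 0.755344 = 6.389632
  gamma(0) = 6.389632 / 0.755344 = 8.459237.
Therefore gamma(0) = 8.4592 (to 4 decimal places).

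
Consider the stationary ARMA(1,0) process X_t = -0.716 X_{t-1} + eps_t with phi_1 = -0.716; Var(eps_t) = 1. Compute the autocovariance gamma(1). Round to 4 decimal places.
\gamma(1) = -1.4692

Multiply the model equation by X_{t-k} and take expectations. With theta_0 = psi_0 = 1 and psi_j the MA(infinity) weights, this gives
  gamma(k) - sum_i phi_i gamma(k-i) = c_k,
  c_k = sigma^2 * sum_{j=k..q} theta_j psi_{j-k}   (c_k = 0 for k > q),
using gamma(-m) = gamma(m).
Pure AR (q = 0): c_0 = sigma^2 = 1, c_k = 0 for k >= 1.
Equations for k = 0 and k = 1 (AR order 1):
  gamma(0) = phi_1 gamma(1) + c_0
  gamma(1) = phi_1 gamma(0) + c_1
Substituting the second into the first: gamma(0) (1 - phi_1^2) = c_0 + phi_1 c_1, so
  gamma(0) = c_0 / (1 - phi_1^2) = 1 / (1 - (-0.716)^2) = 1 / 0.487344 = 2.051939.
  gamma(1) = phi_1 gamma(0) = (-0.716)(2.051939) = -1.469188.
Therefore gamma(1) = -1.4692 (to 4 decimal places).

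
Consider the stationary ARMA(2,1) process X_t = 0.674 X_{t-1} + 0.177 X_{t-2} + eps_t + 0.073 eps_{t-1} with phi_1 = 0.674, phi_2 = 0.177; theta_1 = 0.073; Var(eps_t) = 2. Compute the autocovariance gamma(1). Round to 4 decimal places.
\gamma(1) = 5.9533

Multiply the model equation by X_{t-k} and take expectations. With theta_0 = psi_0 = 1 and psi_j the MA(infinity) weights, this gives
  gamma(k) - sum_i phi_i gamma(k-i) = c_k,
  c_k = sigma^2 * sum_{j=k..q} theta_j psi_{j-k}   (c_k = 0 for k > q),
using gamma(-m) = gamma(m).
psi-weights needed (psi_j = theta_j + sum_i phi_i psi_{j-i}):
  psi_1 = theta_1 + phi_1 = 0.073 + (0.674) = 0.747
Right-hand sides:
  c_0 = sigma^2 (1 + theta_1 psi_1) = 2 * (1 + (0.073)(0.747)) = 2 * 1.054531 = 2.109062
  c_1 = sigma^2 theta_1 = 2 * (0.073) = 0.146
  c_2 = 0
Equations for k = 0, 1, 2 (AR order 2, c_2 = 0):
  (E0) gamma(0) = phi_1 gamma(1) + phi_2 gamma(2) + c_0
  (E1) gamma(1) = phi_1 gamma(0) + phi_2 gamma(1) + c_1
  (E2) gamma(2) = phi_1 gamma(1) + phi_2 gamma(0)
From (E1): gamma(1) = A gamma(0) + B with
  A = phi_1 / (1 - phi_2) = 0.674 / 0.823 = 0.818955,   B = c_1 / (1 - phi_2) = 0.146 / 0.823 = 0.1774.
Insert (E2) into (E0): gamma(0) (1 - phi_2^2) = phi_1 (1 + phi_2) gamma(1) + c_0.
  phi_1 (1 + phi_2) = (0.674)(1.177) = 0.793298,   1 - phi_2^2 = 0.968671.
Replace gamma(1) by A gamma(0) + B and collect gamma(0):
  gamma(0) [0.968671 - (0.793298)(0.818955)] = (0.793298)(0.1774) + 2.109062
  gamma(0) * 0.318996 = 2.249793
  gamma(0) = 2.249793 / 0.318996 = 7.052739.
  gamma(1) = A gamma(0) + B = (0.818955)(7.052739) + (0.1774) = 5.953276.
Therefore gamma(1) = 5.9533 (to 4 decimal places).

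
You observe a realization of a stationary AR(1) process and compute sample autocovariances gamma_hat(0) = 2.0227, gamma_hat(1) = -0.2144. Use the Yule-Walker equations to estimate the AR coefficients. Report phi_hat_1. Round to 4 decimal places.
\hat\phi_{1} = -0.1060

The Yule-Walker equations for an AR(p) process read, in matrix form,
  Gamma_p phi = r_p,   with   (Gamma_p)_{ij} = gamma(|i - j|),
                       (r_p)_i = gamma(i),   i,j = 1..p.
Substitute the sample gammas (Toeplitz matrix and right-hand side of size 1):
  Gamma_p = [[2.0227]]
  r_p     = [-0.2144]
With p = 1 this is the single equation gamma(0) phi_1 = gamma(1):
  phi_hat_1 = gamma(1) / gamma(0) = -0.2144 / 2.0227 = -0.1060.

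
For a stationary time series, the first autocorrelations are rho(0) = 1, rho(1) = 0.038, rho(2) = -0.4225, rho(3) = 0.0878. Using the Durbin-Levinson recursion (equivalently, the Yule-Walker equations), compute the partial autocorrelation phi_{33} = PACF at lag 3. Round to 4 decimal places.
\phi_{33} = 0.1549

The PACF at lag k is phi_{kk}, the last component of the solution
to the Yule-Walker system G_k phi = r_k where
  (G_k)_{ij} = rho(|i - j|), (r_k)_i = rho(i), i,j = 1..k.
Equivalently, Durbin-Levinson gives phi_{kk} iteratively:
  phi_{11} = rho(1)
  phi_{kk} = [rho(k) - sum_{j=1..k-1} phi_{k-1,j} rho(k-j)]
            / [1 - sum_{j=1..k-1} phi_{k-1,j} rho(j)],
  phi_{k,j} = phi_{k-1,j} - phi_{kk} phi_{k-1,k-j},  j = 1..k-1.
Step k = 1:
  phi_11 = rho(1) = 0.038.
Step k = 2:
  phi_22 = [rho(2) - phi_11 rho(1)] / [1 - phi_11 rho(1)] = [-0.4225 - (0.038)(0.038)] / [1 - (0.038)(0.038)]
         = -0.423944 / 0.998556 = -0.424557.
  Update: phi_21 = phi_11 - phi_22 phi_11 = 0.038 - (-0.424557)(0.038) = 0.054133.
Step k = 3:
  phi_33 = [rho(3) - phi_21 rho(2) - phi_22 rho(1)] / [1 - phi_21 rho(1) - phi_22 rho(2)]
    numerator   = 0.0878 - (0.054133)(-0.4225) - (-0.424557)(0.038) = 0.12680443
    denominator = 1 - (0.054133)(0.038) - (-0.424557)(-0.4225) = 0.81856758
  phi_33 = 0.12680443 / 0.81856758 = 0.1549.
Therefore phi_{33} = 0.1549.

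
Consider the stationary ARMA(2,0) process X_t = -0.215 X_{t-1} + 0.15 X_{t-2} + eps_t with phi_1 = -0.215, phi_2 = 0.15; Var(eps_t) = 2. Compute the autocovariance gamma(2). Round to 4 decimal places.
\gamma(2) = 0.4468

Multiply the model equation by X_{t-k} and take expectations. With theta_0 = psi_0 = 1 and psi_j the MA(infinity) weights, this gives
  gamma(k) - sum_i phi_i gamma(k-i) = c_k,
  c_k = sigma^2 * sum_{j=k..q} theta_j psi_{j-k}   (c_k = 0 for k > q),
using gamma(-m) = gamma(m).
Pure AR (q = 0): c_0 = sigma^2 = 2, c_k = 0 for k >= 1.
Equations for k = 0, 1, 2 (AR order 2, c_2 = 0):
  (E0) gamma(0) = phi_1 gamma(1) + phi_2 gamma(2) + c_0
  (E1) gamma(1) = phi_1 gamma(0) + phi_2 gamma(1) + c_1
  (E2) gamma(2) = phi_1 gamma(1) + phi_2 gamma(0)
From (E1): gamma(1) = A gamma(0) + B with
  A = phi_1 / (1 - phi_2) = -0.215 / 0.85 = -0.252941,   B = c_1 / (1 - phi_2) = 0 / 0.85 = 0.
Insert (E2) into (E0): gamma(0) (1 - phi_2^2) = phi_1 (1 + phi_2) gamma(1) + c_0.
  phi_1 (1 + phi_2) = (-0.215)(1.15) = -0.24725,   1 - phi_2^2 = 0.9775.
Replace gamma(1) by A gamma(0) + B and collect gamma(0):
  gamma(0) [0.9775 - (-0.24725)(-0.252941)] = c_0 = 2
  gamma(0) * 0.91496 = 2
  gamma(0) = 2 / 0.91496 = 2.185887.
  gamma(1) = A gamma(0) = (-0.252941)(2.185887) = -0.552901.
  gamma(2) = phi_1 gamma(1) + phi_2 gamma(0) = (-0.215)(-0.552901) + (0.15)(2.185887) = 0.446757.
Therefore gamma(2) = 0.4468 (to 4 decimal places).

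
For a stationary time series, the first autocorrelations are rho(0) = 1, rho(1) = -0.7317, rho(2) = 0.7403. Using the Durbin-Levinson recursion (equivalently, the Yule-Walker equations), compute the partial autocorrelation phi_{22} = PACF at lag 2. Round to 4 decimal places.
\phi_{22} = 0.4410

The PACF at lag k is phi_{kk}, the last component of the solution
to the Yule-Walker system G_k phi = r_k where
  (G_k)_{ij} = rho(|i - j|), (r_k)_i = rho(i), i,j = 1..k.
Equivalently, Durbin-Levinson gives phi_{kk} iteratively:
  phi_{11} = rho(1)
  phi_{kk} = [rho(k) - sum_{j=1..k-1} phi_{k-1,j} rho(k-j)]
            / [1 - sum_{j=1..k-1} phi_{k-1,j} rho(j)],
  phi_{k,j} = phi_{k-1,j} - phi_{kk} phi_{k-1,k-j},  j = 1..k-1.
Step k = 1:
  phi_11 = rho(1) = -0.7317.
Step k = 2:
  phi_22 = [rho(2) - phi_11 rho(1)] / [1 - phi_11 rho(1)] = [0.7403 - (-0.7317)(-0.7317)] / [1 - (-0.7317)(-0.7317)]
         = 0.20491511 / 0.46461511 = 0.441.
Therefore phi_{22} = 0.4410.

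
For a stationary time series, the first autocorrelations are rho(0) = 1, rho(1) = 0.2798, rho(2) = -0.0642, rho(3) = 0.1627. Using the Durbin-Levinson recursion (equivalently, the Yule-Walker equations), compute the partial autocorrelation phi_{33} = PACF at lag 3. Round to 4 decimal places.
\phi_{33} = 0.2520

The PACF at lag k is phi_{kk}, the last component of the solution
to the Yule-Walker system G_k phi = r_k where
  (G_k)_{ij} = rho(|i - j|), (r_k)_i = rho(i), i,j = 1..k.
Equivalently, Durbin-Levinson gives phi_{kk} iteratively:
  phi_{11} = rho(1)
  phi_{kk} = [rho(k) - sum_{j=1..k-1} phi_{k-1,j} rho(k-j)]
            / [1 - sum_{j=1..k-1} phi_{k-1,j} rho(j)],
  phi_{k,j} = phi_{k-1,j} - phi_{kk} phi_{k-1,k-j},  j = 1..k-1.
Step k = 1:
  phi_11 = rho(1) = 0.2798.
Step k = 2:
  phi_22 = [rho(2) - phi_11 rho(1)] / [1 - phi_11 rho(1)] = [-0.0642 - (0.2798)(0.2798)] / [1 - (0.2798)(0.2798)]
         = -0.14248804 / 0.92171196 = -0.154591.
  Update: phi_21 = phi_11 - phi_22 phi_11 = 0.2798 - (-0.154591)(0.2798) = 0.323054.
Step k = 3:
  phi_33 = [rho(3) - phi_21 rho(2) - phi_22 rho(1)] / [1 - phi_21 rho(1) - phi_22 rho(2)]
    numerator   = 0.1627 - (0.323054)(-0.0642) - (-0.154591)(0.2798) = 0.22669456
    denominator = 1 - (0.323054)(0.2798) - (-0.154591)(-0.0642) = 0.89968464
  phi_33 = 0.22669456 / 0.89968464 = 0.252.
Therefore phi_{33} = 0.2520.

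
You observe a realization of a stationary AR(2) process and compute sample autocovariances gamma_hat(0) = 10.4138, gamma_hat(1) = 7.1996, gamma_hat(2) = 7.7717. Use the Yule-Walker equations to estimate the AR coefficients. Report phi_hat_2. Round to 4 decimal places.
\hat\phi_{2} = 0.5140

The Yule-Walker equations for an AR(p) process read, in matrix form,
  Gamma_p phi = r_p,   with   (Gamma_p)_{ij} = gamma(|i - j|),
                       (r_p)_i = gamma(i),   i,j = 1..p.
Substitute the sample gammas (Toeplitz matrix and right-hand side of size 2):
  Gamma_p = [[10.4138, 7.1996], [7.1996, 10.4138]]
  r_p     = [7.1996, 7.7717]
Written out:
  10.4138 phi_1 + 7.1996 phi_2 = 7.1996
  7.1996 phi_1 + 10.4138 phi_2 = 7.7717
Solve by Cramer's rule:
  det = gamma(0)^2 - gamma(1)^2 = (10.4138)^2 - (7.1996)^2 = 108.44723044 - 51.83424016 = 56.61299028
  phi_hat_1 = [gamma(1) gamma(0) - gamma(1) gamma(2)] / det = [(7.1996)(10.4138) - (7.1996)(7.7717)] / 56.61299028 = 19.02206316 / 56.61299028 = 0.336
  phi_hat_2 = [gamma(0) gamma(2) - gamma(1)^2] / det = [(10.4138)(7.7717) - (7.1996)^2] / 56.61299028 = 29.0986893 / 56.61299028 = 0.514
So phi_hat = [0.3360, 0.5140].
Therefore phi_hat_2 = 0.5140.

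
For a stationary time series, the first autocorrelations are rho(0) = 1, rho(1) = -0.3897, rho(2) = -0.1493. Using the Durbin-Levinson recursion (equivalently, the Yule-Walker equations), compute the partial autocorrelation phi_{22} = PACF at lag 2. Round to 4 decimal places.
\phi_{22} = -0.3551

The PACF at lag k is phi_{kk}, the last component of the solution
to the Yule-Walker system G_k phi = r_k where
  (G_k)_{ij} = rho(|i - j|), (r_k)_i = rho(i), i,j = 1..k.
Equivalently, Durbin-Levinson gives phi_{kk} iteratively:
  phi_{11} = rho(1)
  phi_{kk} = [rho(k) - sum_{j=1..k-1} phi_{k-1,j} rho(k-j)]
            / [1 - sum_{j=1..k-1} phi_{k-1,j} rho(j)],
  phi_{k,j} = phi_{k-1,j} - phi_{kk} phi_{k-1,k-j},  j = 1..k-1.
Step k = 1:
  phi_11 = rho(1) = -0.3897.
Step k = 2:
  phi_22 = [rho(2) - phi_11 rho(1)] / [1 - phi_11 rho(1)] = [-0.1493 - (-0.3897)(-0.3897)] / [1 - (-0.3897)(-0.3897)]
         = -0.30116609 / 0.84813391 = -0.3551.
Therefore phi_{22} = -0.3551.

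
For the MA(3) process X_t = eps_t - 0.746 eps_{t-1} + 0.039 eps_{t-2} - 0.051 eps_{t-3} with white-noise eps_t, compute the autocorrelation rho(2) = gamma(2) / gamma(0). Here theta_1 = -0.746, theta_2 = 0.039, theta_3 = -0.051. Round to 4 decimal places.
\rho(2) = 0.0494

For an MA(q) process with theta_0 = 1, the autocovariance is
  gamma(k) = sigma^2 * sum_{i=0..q-k} theta_i * theta_{i+k},
and rho(k) = gamma(k) / gamma(0). Sigma^2 cancels.
  numerator   = (1)*(0.039) + (-0.746)*(-0.051) = 0.077046.
  denominator = (1)^2 + (-0.746)^2 + (0.039)^2 + (-0.051)^2 = 1.560638.
  rho(2) = 0.077046 / 1.560638 = 0.0494.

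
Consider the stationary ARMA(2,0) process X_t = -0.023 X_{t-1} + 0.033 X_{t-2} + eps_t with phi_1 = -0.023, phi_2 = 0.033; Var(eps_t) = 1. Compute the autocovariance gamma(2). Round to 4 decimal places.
\gamma(2) = 0.0336

Multiply the model equation by X_{t-k} and take expectations. With theta_0 = psi_0 = 1 and psi_j the MA(infinity) weights, this gives
  gamma(k) - sum_i phi_i gamma(k-i) = c_k,
  c_k = sigma^2 * sum_{j=k..q} theta_j psi_{j-k}   (c_k = 0 for k > q),
using gamma(-m) = gamma(m).
Pure AR (q = 0): c_0 = sigma^2 = 1, c_k = 0 for k >= 1.
Equations for k = 0, 1, 2 (AR order 2, c_2 = 0):
  (E0) gamma(0) = phi_1 gamma(1) + phi_2 gamma(2) + c_0
  (E1) gamma(1) = phi_1 gamma(0) + phi_2 gamma(1) + c_1
  (E2) gamma(2) = phi_1 gamma(1) + phi_2 gamma(0)
From (E1): gamma(1) = A gamma(0) + B with
  A = phi_1 / (1 - phi_2) = -0.023 / 0.967 = -0.023785,   B = c_1 / (1 - phi_2) = 0 / 0.967 = 0.
Insert (E2) into (E0): gamma(0) (1 - phi_2^2) = phi_1 (1 + phi_2) gamma(1) + c_0.
  phi_1 (1 + phi_2) = (-0.023)(1.033) = -0.023759,   1 - phi_2^2 = 0.998911.
Replace gamma(1) by A gamma(0) + B and collect gamma(0):
  gamma(0) [0.998911 - (-0.023759)(-0.023785)] = c_0 = 1
  gamma(0) * 0.998346 = 1
  gamma(0) = 1 / 0.998346 = 1.001657.
  gamma(1) = A gamma(0) = (-0.023785)(1.001657) = -0.023824.
  gamma(2) = phi_1 gamma(1) + phi_2 gamma(0) = (-0.023)(-0.023824) + (0.033)(1.001657) = 0.033603.
Therefore gamma(2) = 0.0336 (to 4 decimal places).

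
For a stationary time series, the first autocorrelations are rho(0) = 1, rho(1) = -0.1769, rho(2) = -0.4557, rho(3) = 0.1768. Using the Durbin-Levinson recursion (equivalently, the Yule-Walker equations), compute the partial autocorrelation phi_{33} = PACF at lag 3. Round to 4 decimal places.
\phi_{33} = -0.0460

The PACF at lag k is phi_{kk}, the last component of the solution
to the Yule-Walker system G_k phi = r_k where
  (G_k)_{ij} = rho(|i - j|), (r_k)_i = rho(i), i,j = 1..k.
Equivalently, Durbin-Levinson gives phi_{kk} iteratively:
  phi_{11} = rho(1)
  phi_{kk} = [rho(k) - sum_{j=1..k-1} phi_{k-1,j} rho(k-j)]
            / [1 - sum_{j=1..k-1} phi_{k-1,j} rho(j)],
  phi_{k,j} = phi_{k-1,j} - phi_{kk} phi_{k-1,k-j},  j = 1..k-1.
Step k = 1:
  phi_11 = rho(1) = -0.1769.
Step k = 2:
  phi_22 = [rho(2) - phi_11 rho(1)] / [1 - phi_11 rho(1)] = [-0.4557 - (-0.1769)(-0.1769)] / [1 - (-0.1769)(-0.1769)]
         = -0.48699361 / 0.96870639 = -0.502726.
  Update: phi_21 = phi_11 - phi_22 phi_11 = -0.1769 - (-0.502726)(-0.1769) = -0.265832.
Step k = 3:
  phi_33 = [rho(3) - phi_21 rho(2) - phi_22 rho(1)] / [1 - phi_21 rho(1) - phi_22 rho(2)]
    numerator   = 0.1768 - (-0.265832)(-0.4557) - (-0.502726)(-0.1769) = -0.0332719
    denominator = 1 - (-0.265832)(-0.1769) - (-0.502726)(-0.4557) = 0.72388218
  phi_33 = -0.0332719 / 0.72388218 = -0.046.
Therefore phi_{33} = -0.0460.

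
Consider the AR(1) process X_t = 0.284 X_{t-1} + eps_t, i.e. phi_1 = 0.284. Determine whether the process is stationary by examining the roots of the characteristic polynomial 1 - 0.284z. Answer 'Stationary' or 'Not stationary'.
\text{Stationary}

The AR(p) characteristic polynomial is P(z) = 1 - 0.284z.
Stationarity requires all roots to lie outside the unit circle, i.e. |z| > 1 for every root.
This is linear in z: 1 + (-0.284) z = 0  =>  z = -1/(-0.284) = 3.521127,  |z| = 3.521127.
Moduli of all roots: 3.5211.
All moduli strictly greater than 1? Yes.
Verdict: Stationary.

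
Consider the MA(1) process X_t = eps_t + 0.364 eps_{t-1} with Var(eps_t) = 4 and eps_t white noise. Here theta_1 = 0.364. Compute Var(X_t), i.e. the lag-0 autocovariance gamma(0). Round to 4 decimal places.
\gamma(0) = 4.5300

For an MA(q) process X_t = eps_t + sum_i theta_i eps_{t-i} with
Var(eps_t) = sigma^2, the variance is
  gamma(0) = sigma^2 * (1 + sum_i theta_i^2).
  sum_i theta_i^2 = (0.364)^2 = 0.132496.
  gamma(0) = 4 * (1 + 0.132496) = 4 * 1.132496 = 4.529984, which rounds to 4.5300.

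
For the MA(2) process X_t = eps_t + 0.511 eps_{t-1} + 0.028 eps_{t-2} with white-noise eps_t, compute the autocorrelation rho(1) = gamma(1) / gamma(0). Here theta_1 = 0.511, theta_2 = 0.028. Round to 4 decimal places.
\rho(1) = 0.4163

For an MA(q) process with theta_0 = 1, the autocovariance is
  gamma(k) = sigma^2 * sum_{i=0..q-k} theta_i * theta_{i+k},
and rho(k) = gamma(k) / gamma(0). Sigma^2 cancels.
  numerator   = (1)*(0.511) + (0.511)*(0.028) = 0.525308.
  denominator = (1)^2 + (0.511)^2 + (0.028)^2 = 1.261905.
  rho(1) = 0.525308 / 1.261905 = 0.4163.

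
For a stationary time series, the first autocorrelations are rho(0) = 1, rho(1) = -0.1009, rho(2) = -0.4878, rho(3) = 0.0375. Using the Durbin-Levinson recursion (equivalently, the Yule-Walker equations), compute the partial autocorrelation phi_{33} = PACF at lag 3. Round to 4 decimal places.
\phi_{33} = -0.1180

The PACF at lag k is phi_{kk}, the last component of the solution
to the Yule-Walker system G_k phi = r_k where
  (G_k)_{ij} = rho(|i - j|), (r_k)_i = rho(i), i,j = 1..k.
Equivalently, Durbin-Levinson gives phi_{kk} iteratively:
  phi_{11} = rho(1)
  phi_{kk} = [rho(k) - sum_{j=1..k-1} phi_{k-1,j} rho(k-j)]
            / [1 - sum_{j=1..k-1} phi_{k-1,j} rho(j)],
  phi_{k,j} = phi_{k-1,j} - phi_{kk} phi_{k-1,k-j},  j = 1..k-1.
Step k = 1:
  phi_11 = rho(1) = -0.1009.
Step k = 2:
  phi_22 = [rho(2) - phi_11 rho(1)] / [1 - phi_11 rho(1)] = [-0.4878 - (-0.1009)(-0.1009)] / [1 - (-0.1009)(-0.1009)]
         = -0.49798081 / 0.98981919 = -0.503103.
  Update: phi_21 = phi_11 - phi_22 phi_11 = -0.1009 - (-0.503103)(-0.1009) = -0.151663.
Step k = 3:
  phi_33 = [rho(3) - phi_21 rho(2) - phi_22 rho(1)] / [1 - phi_21 rho(1) - phi_22 rho(2)]
    numerator   = 0.0375 - (-0.151663)(-0.4878) - (-0.503103)(-0.1009) = -0.08724432
    denominator = 1 - (-0.151663)(-0.1009) - (-0.503103)(-0.4878) = 0.73928365
  phi_33 = -0.08724432 / 0.73928365 = -0.118.
Therefore phi_{33} = -0.1180.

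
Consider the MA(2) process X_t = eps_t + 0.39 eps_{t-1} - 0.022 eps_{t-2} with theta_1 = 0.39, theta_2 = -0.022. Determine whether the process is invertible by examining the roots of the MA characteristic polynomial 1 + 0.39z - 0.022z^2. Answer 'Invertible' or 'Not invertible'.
\text{Invertible}

The MA(q) characteristic polynomial is P(z) = 1 + 0.39z - 0.022z^2.
Invertibility requires all roots to lie outside the unit circle, i.e. |z| > 1 for every root.
Set 1 + (0.39) z + (-0.022) z^2 = 0, i.e. a z^2 + b z + c = 0 with a = -0.022, b = 0.39, c = 1.
Discriminant D = b^2 - 4ac = (0.39)^2 - 4*(-0.022)*1 = 0.1521 - (-0.088) = 0.2401.
D >= 0, so the roots are real: z = (-b +/- sqrt(D)) / (2a) = (-0.39 +/- 0.49) / (-0.044).
  z_1 = (-0.39 + 0.49) / (-0.044) = -2.2727,   |z_1| = 2.2727.
  z_2 = (-0.39 - 0.49) / (-0.044) = 20,   |z_2| = 20.
Moduli of all roots: 2.2727, 20.0000.
All moduli strictly greater than 1? Yes.
Verdict: Invertible.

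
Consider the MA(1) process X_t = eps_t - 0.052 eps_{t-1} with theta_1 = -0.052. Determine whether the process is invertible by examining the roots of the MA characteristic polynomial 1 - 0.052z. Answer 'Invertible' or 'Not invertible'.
\text{Invertible}

The MA(q) characteristic polynomial is P(z) = 1 - 0.052z.
Invertibility requires all roots to lie outside the unit circle, i.e. |z| > 1 for every root.
This is linear in z: 1 + (-0.052) z = 0  =>  z = -1/(-0.052) = 19.230769,  |z| = 19.230769.
Moduli of all roots: 19.2308.
All moduli strictly greater than 1? Yes.
Verdict: Invertible.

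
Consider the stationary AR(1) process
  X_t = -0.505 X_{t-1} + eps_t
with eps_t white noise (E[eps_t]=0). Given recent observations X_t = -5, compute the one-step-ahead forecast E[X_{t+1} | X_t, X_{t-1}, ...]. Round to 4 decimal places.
E[X_{t+1} \mid \mathcal F_t] = 2.5250

For an AR(p) model X_t = c + sum_i phi_i X_{t-i} + eps_t, the
one-step-ahead conditional mean is
  E[X_{t+1} | X_t, ...] = c + sum_i phi_i X_{t+1-i}.
Substitute known values:
  E[X_{t+1} | ...] = (-0.505) * (-5)
                   = 2.5250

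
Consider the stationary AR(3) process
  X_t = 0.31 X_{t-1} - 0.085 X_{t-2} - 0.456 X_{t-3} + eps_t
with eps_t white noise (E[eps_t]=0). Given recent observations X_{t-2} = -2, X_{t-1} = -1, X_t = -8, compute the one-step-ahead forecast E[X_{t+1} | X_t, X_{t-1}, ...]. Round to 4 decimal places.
E[X_{t+1} \mid \mathcal F_t] = -1.4830

For an AR(p) model X_t = c + sum_i phi_i X_{t-i} + eps_t, the
one-step-ahead conditional mean is
  E[X_{t+1} | X_t, ...] = c + sum_i phi_i X_{t+1-i}.
Substitute known values:
  E[X_{t+1} | ...] = (0.31) * (-8) + (-0.085) * (-1) + (-0.456) * (-2)
                   = -1.4830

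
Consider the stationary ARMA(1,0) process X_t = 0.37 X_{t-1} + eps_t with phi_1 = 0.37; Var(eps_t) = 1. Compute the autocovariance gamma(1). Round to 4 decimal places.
\gamma(1) = 0.4287

Multiply the model equation by X_{t-k} and take expectations. With theta_0 = psi_0 = 1 and psi_j the MA(infinity) weights, this gives
  gamma(k) - sum_i phi_i gamma(k-i) = c_k,
  c_k = sigma^2 * sum_{j=k..q} theta_j psi_{j-k}   (c_k = 0 for k > q),
using gamma(-m) = gamma(m).
Pure AR (q = 0): c_0 = sigma^2 = 1, c_k = 0 for k >= 1.
Equations for k = 0 and k = 1 (AR order 1):
  gamma(0) = phi_1 gamma(1) + c_0
  gamma(1) = phi_1 gamma(0) + c_1
Substituting the second into the first: gamma(0) (1 - phi_1^2) = c_0 + phi_1 c_1, so
  gamma(0) = c_0 / (1 - phi_1^2) = 1 / (1 - (0.37)^2) = 1 / 0.8631 = 1.158614.
  gamma(1) = phi_1 gamma(0) = (0.37)(1.158614) = 0.428687.
Therefore gamma(1) = 0.4287 (to 4 decimal places).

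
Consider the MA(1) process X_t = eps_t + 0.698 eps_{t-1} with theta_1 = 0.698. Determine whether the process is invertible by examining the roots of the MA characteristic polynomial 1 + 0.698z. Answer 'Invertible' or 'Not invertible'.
\text{Invertible}

The MA(q) characteristic polynomial is P(z) = 1 + 0.698z.
Invertibility requires all roots to lie outside the unit circle, i.e. |z| > 1 for every root.
This is linear in z: 1 + (0.698) z = 0  =>  z = -1/(0.698) = -1.432665,  |z| = 1.432665.
Moduli of all roots: 1.4327.
All moduli strictly greater than 1? Yes.
Verdict: Invertible.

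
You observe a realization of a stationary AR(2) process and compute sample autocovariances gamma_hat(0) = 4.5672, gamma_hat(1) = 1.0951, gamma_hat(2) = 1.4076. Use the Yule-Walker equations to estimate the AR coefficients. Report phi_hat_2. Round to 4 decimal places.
\hat\phi_{2} = 0.2660

The Yule-Walker equations for an AR(p) process read, in matrix form,
  Gamma_p phi = r_p,   with   (Gamma_p)_{ij} = gamma(|i - j|),
                       (r_p)_i = gamma(i),   i,j = 1..p.
Substitute the sample gammas (Toeplitz matrix and right-hand side of size 2):
  Gamma_p = [[4.5672, 1.0951], [1.0951, 4.5672]]
  r_p     = [1.0951, 1.4076]
Written out:
  4.5672 phi_1 + 1.0951 phi_2 = 1.0951
  1.0951 phi_1 + 4.5672 phi_2 = 1.4076
Solve by Cramer's rule:
  det = gamma(0)^2 - gamma(1)^2 = (4.5672)^2 - (1.0951)^2 = 20.85931584 - 1.19924401 = 19.66007183
  phi_hat_1 = [gamma(1) gamma(0) - gamma(1) gamma(2)] / det = [(1.0951)(4.5672) - (1.0951)(1.4076)] / 19.66007183 = 3.46007796 / 19.66007183 = 0.176
  phi_hat_2 = [gamma(0) gamma(2) - gamma(1)^2] / det = [(4.5672)(1.4076) - (1.0951)^2] / 19.66007183 = 5.22954671 / 19.66007183 = 0.266
So phi_hat = [0.1760, 0.2660].
Therefore phi_hat_2 = 0.2660.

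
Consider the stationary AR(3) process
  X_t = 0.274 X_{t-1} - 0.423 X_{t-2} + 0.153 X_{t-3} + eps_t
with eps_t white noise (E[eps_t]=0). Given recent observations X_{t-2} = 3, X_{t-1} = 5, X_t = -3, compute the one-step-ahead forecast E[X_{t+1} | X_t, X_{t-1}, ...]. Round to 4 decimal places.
E[X_{t+1} \mid \mathcal F_t] = -2.4780

For an AR(p) model X_t = c + sum_i phi_i X_{t-i} + eps_t, the
one-step-ahead conditional mean is
  E[X_{t+1} | X_t, ...] = c + sum_i phi_i X_{t+1-i}.
Substitute known values:
  E[X_{t+1} | ...] = (0.274) * (-3) + (-0.423) * (5) + (0.153) * (3)
                   = -2.4780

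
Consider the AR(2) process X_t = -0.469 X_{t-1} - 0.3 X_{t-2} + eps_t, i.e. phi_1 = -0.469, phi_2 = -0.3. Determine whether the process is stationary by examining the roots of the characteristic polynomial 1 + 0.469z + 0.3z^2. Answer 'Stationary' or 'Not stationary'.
\text{Stationary}

The AR(p) characteristic polynomial is P(z) = 1 + 0.469z + 0.3z^2.
Stationarity requires all roots to lie outside the unit circle, i.e. |z| > 1 for every root.
Set 1 + (0.469) z + (0.3) z^2 = 0, i.e. a z^2 + b z + c = 0 with a = 0.3, b = 0.469, c = 1.
Discriminant D = b^2 - 4ac = (0.469)^2 - 4*(0.3)*1 = 0.219961 - (1.2) = -0.980039.
D < 0, so the roots are the complex-conjugate pair z = (-b +/- i sqrt(-D)) / (2a) = -0.7817 +/- 1.6499i.
For a conjugate pair |z|^2 = z * conj(z) = (product of roots) = c/a = 1/(0.3) = 3.333333, so |z| = sqrt(3.333333) = 1.8257 for both roots.
Moduli of all roots: 1.8257, 1.8257.
All moduli strictly greater than 1? Yes.
Verdict: Stationary.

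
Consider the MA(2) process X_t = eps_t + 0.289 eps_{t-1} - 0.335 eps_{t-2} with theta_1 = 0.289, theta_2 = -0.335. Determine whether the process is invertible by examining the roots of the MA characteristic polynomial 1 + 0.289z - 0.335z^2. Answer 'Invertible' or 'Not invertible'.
\text{Invertible}

The MA(q) characteristic polynomial is P(z) = 1 + 0.289z - 0.335z^2.
Invertibility requires all roots to lie outside the unit circle, i.e. |z| > 1 for every root.
Set 1 + (0.289) z + (-0.335) z^2 = 0, i.e. a z^2 + b z + c = 0 with a = -0.335, b = 0.289, c = 1.
Discriminant D = b^2 - 4ac = (0.289)^2 - 4*(-0.335)*1 = 0.083521 - (-1.34) = 1.423521.
D >= 0, so the roots are real: z = (-b +/- sqrt(D)) / (2a) = (-0.289 +/- 1.193114) / (-0.67).
  z_1 = (-0.289 + 1.193114) / (-0.67) = -1.3494,   |z_1| = 1.3494.
  z_2 = (-0.289 - 1.193114) / (-0.67) = 2.2121,   |z_2| = 2.2121.
Moduli of all roots: 1.3494, 2.2121.
All moduli strictly greater than 1? Yes.
Verdict: Invertible.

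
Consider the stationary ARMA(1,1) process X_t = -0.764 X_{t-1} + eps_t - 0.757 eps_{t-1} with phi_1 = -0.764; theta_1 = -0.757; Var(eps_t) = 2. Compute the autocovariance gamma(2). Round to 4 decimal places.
\gamma(2) = 8.8114

Multiply the model equation by X_{t-k} and take expectations. With theta_0 = psi_0 = 1 and psi_j the MA(infinity) weights, this gives
  gamma(k) - sum_i phi_i gamma(k-i) = c_k,
  c_k = sigma^2 * sum_{j=k..q} theta_j psi_{j-k}   (c_k = 0 for k > q),
using gamma(-m) = gamma(m).
psi-weights needed (psi_j = theta_j + sum_i phi_i psi_{j-i}):
  psi_1 = theta_1 + phi_1 = -0.757 + (-0.764) = -1.521
Right-hand sides:
  c_0 = sigma^2 (1 + theta_1 psi_1) = 2 * (1 + (-0.757)(-1.521)) = 2 * 2.151397 = 4.302794
  c_1 = sigma^2 theta_1 = 2 * (-0.757) = -1.514
  c_2 = 0
Equations for k = 0 and k = 1 (AR order 1):
  gamma(0) = phi_1 gamma(1) + c_0
  gamma(1) = phi_1 gamma(0) + c_1
Substituting the second into the first: gamma(0) (1 - phi_1^2) = c_0 + phi_1 c_1, so
  gamma(0) = (c_0 + phi_1 c_1) / (1 - phi_1^2) = (4.302794 + (-0.764)(-1.514)) / (1 - (-0.764)^2) = 5.45949 / 0.416304 = 13.114191.
  gamma(1) = phi_1 gamma(0) + c_1 = (-0.764)(13.114191) + (-1.514) = -11.533242.
For k = 2 (> q): gamma(2) = phi_1 gamma(1) = (-0.764)(-11.533242) = 8.811397.
Therefore gamma(2) = 8.8114 (to 4 decimal places).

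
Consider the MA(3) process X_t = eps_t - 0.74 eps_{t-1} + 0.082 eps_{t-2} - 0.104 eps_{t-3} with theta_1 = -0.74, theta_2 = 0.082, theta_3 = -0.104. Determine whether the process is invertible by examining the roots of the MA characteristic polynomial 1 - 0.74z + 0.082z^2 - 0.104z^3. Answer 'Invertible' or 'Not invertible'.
\text{Invertible}

The MA(q) characteristic polynomial is P(z) = 1 - 0.74z + 0.082z^2 - 0.104z^3.
Invertibility requires all roots to lie outside the unit circle, i.e. |z| > 1 for every root.
Degree 3: look for a simple real root z0 first, then factor out (1 - z/z0) and solve the remaining quadratic.
Testing z0 = 1.25: P(1.25) = 1 + (-0.74)(1.25) + (0.082)(1.25)^2 + (-0.104)(1.25)^3
  = 1 + (-0.925) + (0.128125) + (-0.203125) = 0.  So z_0 = 1.25 is a root, |z_0| = 1.25.
Divide out the factor (1 - 0.8 z) = (1 - z/z0) (since 1/z0 = 0.8):
  P(z) = (1 - 0.8 z)(1 + (0.06) z + (0.13) z^2)
  [check: z-coef 0.06 - (0.8) = -0.74; z^2-coef 0.13 - (0.8)(0.06) = 0.082; z^3-coef -(0.8)(0.13) = -0.104.]
Remaining roots from the quadratic factor 1 + (0.06) z + (0.13) z^2:
  Set 1 + (0.06) z + (0.13) z^2 = 0, i.e. a z^2 + b z + c = 0 with a = 0.13, b = 0.06, c = 1.
  Discriminant D = b^2 - 4ac = (0.06)^2 - 4*(0.13)*1 = 0.0036 - (0.52) = -0.5164.
  D < 0, so the roots are the complex-conjugate pair z = (-b +/- i sqrt(-D)) / (2a) = -0.2308 +/- 2.7639i.
  For a conjugate pair |z|^2 = z * conj(z) = (product of roots) = c/a = 1/(0.13) = 7.692308, so |z| = sqrt(7.692308) = 2.7735 for both roots.
Moduli of all roots: 1.2500, 2.7735, 2.7735.
All moduli strictly greater than 1? Yes.
Verdict: Invertible.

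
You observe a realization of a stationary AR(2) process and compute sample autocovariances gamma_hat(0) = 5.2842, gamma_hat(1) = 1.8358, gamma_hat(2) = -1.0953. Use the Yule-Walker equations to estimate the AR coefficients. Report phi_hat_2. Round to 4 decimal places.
\hat\phi_{2} = -0.3730

The Yule-Walker equations for an AR(p) process read, in matrix form,
  Gamma_p phi = r_p,   with   (Gamma_p)_{ij} = gamma(|i - j|),
                       (r_p)_i = gamma(i),   i,j = 1..p.
Substitute the sample gammas (Toeplitz matrix and right-hand side of size 2):
  Gamma_p = [[5.2842, 1.8358], [1.8358, 5.2842]]
  r_p     = [1.8358, -1.0953]
Written out:
  5.2842 phi_1 + 1.8358 phi_2 = 1.8358
  1.8358 phi_1 + 5.2842 phi_2 = -1.0953
Solve by Cramer's rule:
  det = gamma(0)^2 - gamma(1)^2 = (5.2842)^2 - (1.8358)^2 = 27.92276964 - 3.37016164 = 24.552608
  phi_hat_1 = [gamma(1) gamma(0) - gamma(1) gamma(2)] / det = [(1.8358)(5.2842) - (1.8358)(-1.0953)] / 24.552608 = 11.7114861 / 24.552608 = 0.477
  phi_hat_2 = [gamma(0) gamma(2) - gamma(1)^2] / det = [(5.2842)(-1.0953) - (1.8358)^2] / 24.552608 = -9.1579459 / 24.552608 = -0.373
So phi_hat = [0.4770, -0.3730].
Therefore phi_hat_2 = -0.3730.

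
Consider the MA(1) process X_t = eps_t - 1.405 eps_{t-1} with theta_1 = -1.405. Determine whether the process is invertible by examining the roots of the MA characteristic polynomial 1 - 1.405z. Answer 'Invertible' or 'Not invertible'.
\text{Not invertible}

The MA(q) characteristic polynomial is P(z) = 1 - 1.405z.
Invertibility requires all roots to lie outside the unit circle, i.e. |z| > 1 for every root.
This is linear in z: 1 + (-1.405) z = 0  =>  z = -1/(-1.405) = 0.711744,  |z| = 0.711744.
Moduli of all roots: 0.7117.
All moduli strictly greater than 1? No.
Verdict: Not invertible.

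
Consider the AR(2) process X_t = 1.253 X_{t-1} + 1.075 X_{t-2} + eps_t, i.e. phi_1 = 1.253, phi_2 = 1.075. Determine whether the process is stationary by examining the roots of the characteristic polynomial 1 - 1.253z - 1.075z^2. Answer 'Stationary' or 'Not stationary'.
\text{Not stationary}

The AR(p) characteristic polynomial is P(z) = 1 - 1.253z - 1.075z^2.
Stationarity requires all roots to lie outside the unit circle, i.e. |z| > 1 for every root.
Set 1 + (-1.253) z + (-1.075) z^2 = 0, i.e. a z^2 + b z + c = 0 with a = -1.075, b = -1.253, c = 1.
Discriminant D = b^2 - 4ac = (-1.253)^2 - 4*(-1.075)*1 = 1.570009 - (-4.3) = 5.870009.
D >= 0, so the roots are real: z = (-b +/- sqrt(D)) / (2a) = (1.253 +/- 2.42281) / (-2.15).
  z_1 = (1.253 + 2.42281) / (-2.15) = -1.7097,   |z_1| = 1.7097.
  z_2 = (1.253 - 2.42281) / (-2.15) = 0.5441,   |z_2| = 0.5441.
Moduli of all roots: 1.7097, 0.5441.
All moduli strictly greater than 1? No.
Verdict: Not stationary.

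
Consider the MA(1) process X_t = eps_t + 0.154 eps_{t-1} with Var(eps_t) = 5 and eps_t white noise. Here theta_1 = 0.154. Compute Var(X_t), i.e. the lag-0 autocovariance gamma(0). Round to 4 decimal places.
\gamma(0) = 5.1186

For an MA(q) process X_t = eps_t + sum_i theta_i eps_{t-i} with
Var(eps_t) = sigma^2, the variance is
  gamma(0) = sigma^2 * (1 + sum_i theta_i^2).
  sum_i theta_i^2 = (0.154)^2 = 0.023716.
  gamma(0) = 5 * (1 + 0.023716) = 5 * 1.023716 = 5.11858, which rounds to 5.1186.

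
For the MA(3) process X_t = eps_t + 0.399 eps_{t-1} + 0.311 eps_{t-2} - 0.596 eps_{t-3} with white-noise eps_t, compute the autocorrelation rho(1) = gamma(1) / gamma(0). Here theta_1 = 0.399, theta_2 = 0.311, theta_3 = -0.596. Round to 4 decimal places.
\rho(1) = 0.2096

For an MA(q) process with theta_0 = 1, the autocovariance is
  gamma(k) = sigma^2 * sum_{i=0..q-k} theta_i * theta_{i+k},
and rho(k) = gamma(k) / gamma(0). Sigma^2 cancels.
  numerator   = (1)*(0.399) + (0.399)*(0.311) + (0.311)*(-0.596) = 0.337733.
  denominator = (1)^2 + (0.399)^2 + (0.311)^2 + (-0.596)^2 = 1.611138.
  rho(1) = 0.337733 / 1.611138 = 0.2096.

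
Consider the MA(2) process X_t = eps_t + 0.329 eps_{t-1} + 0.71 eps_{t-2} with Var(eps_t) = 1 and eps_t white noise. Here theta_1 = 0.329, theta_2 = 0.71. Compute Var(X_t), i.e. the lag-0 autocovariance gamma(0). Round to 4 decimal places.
\gamma(0) = 1.6123

For an MA(q) process X_t = eps_t + sum_i theta_i eps_{t-i} with
Var(eps_t) = sigma^2, the variance is
  gamma(0) = sigma^2 * (1 + sum_i theta_i^2).
  sum_i theta_i^2 = (0.329)^2 + (0.71)^2 = 0.108241 + 0.5041 = 0.612341.
  gamma(0) = 1 * (1 + 0.612341) = 1 * 1.612341 = 1.612341, which rounds to 1.6123.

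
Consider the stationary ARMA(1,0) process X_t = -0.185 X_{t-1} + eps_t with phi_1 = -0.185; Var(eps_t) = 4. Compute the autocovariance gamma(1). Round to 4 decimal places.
\gamma(1) = -0.7662

Multiply the model equation by X_{t-k} and take expectations. With theta_0 = psi_0 = 1 and psi_j the MA(infinity) weights, this gives
  gamma(k) - sum_i phi_i gamma(k-i) = c_k,
  c_k = sigma^2 * sum_{j=k..q} theta_j psi_{j-k}   (c_k = 0 for k > q),
using gamma(-m) = gamma(m).
Pure AR (q = 0): c_0 = sigma^2 = 4, c_k = 0 for k >= 1.
Equations for k = 0 and k = 1 (AR order 1):
  gamma(0) = phi_1 gamma(1) + c_0
  gamma(1) = phi_1 gamma(0) + c_1
Substituting the second into the first: gamma(0) (1 - phi_1^2) = c_0 + phi_1 c_1, so
  gamma(0) = c_0 / (1 - phi_1^2) = 4 / (1 - (-0.185)^2) = 4 / 0.965775 = 4.141751.
  gamma(1) = phi_1 gamma(0) = (-0.185)(4.141751) = -0.766224.
Therefore gamma(1) = -0.7662 (to 4 decimal places).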